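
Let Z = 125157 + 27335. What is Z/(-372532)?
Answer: -38123/93133 ≈ -0.40934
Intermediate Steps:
Z = 152492
Z/(-372532) = 152492/(-372532) = 152492*(-1/372532) = -38123/93133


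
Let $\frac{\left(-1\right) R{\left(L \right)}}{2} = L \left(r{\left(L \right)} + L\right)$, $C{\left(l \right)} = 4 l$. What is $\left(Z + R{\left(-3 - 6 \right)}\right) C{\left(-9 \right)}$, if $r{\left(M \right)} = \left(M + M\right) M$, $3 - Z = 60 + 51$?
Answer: $-95256$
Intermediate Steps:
$Z = -108$ ($Z = 3 - \left(60 + 51\right) = 3 - 111 = -108$)
$r{\left(M \right)} = 2 M^{2}$ ($r{\left(M \right)} = 2 M M = 2 M^{2}$)
$R{\left(L \right)} = - 2 L \left(L + 2 L^{2}\right)$ ($R{\left(L \right)} = - 2 L \left(2 L^{2} + L\right) = - 2 L \left(L + 2 L^{2}\right)$)
$\left(Z + R{\left(-3 - 6 \right)}\right) C{\left(-9 \right)} = \left(-108 + \left(-3 - 6\right)^{2} \left(-2 - 4 \left(-3 - 6\right)\right)\right) 4 \left(-9\right) = \left(-108 + \left(-3 - 6\right)^{2} \left(-2 - 4 \left(-3 - 6\right)\right)\right) \left(-36\right) = \left(-108 + \left(-9\right)^{2} \left(-2 - -36\right)\right) \left(-36\right) = \left(-108 + 81 \left(-2 + 36\right)\right) \left(-36\right) = \left(-108 + 81 \cdot 34\right) \left(-36\right) = \left(-108 + 2754\right) \left(-36\right) = 2646 \left(-36\right) = -95256$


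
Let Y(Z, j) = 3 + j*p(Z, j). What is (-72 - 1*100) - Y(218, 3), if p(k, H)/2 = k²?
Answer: -285319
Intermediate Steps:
p(k, H) = 2*k²
Y(Z, j) = 3 + 2*j*Z² (Y(Z, j) = 3 + j*(2*Z²) = 3 + 2*j*Z²)
(-72 - 1*100) - Y(218, 3) = (-72 - 1*100) - (3 + 2*3*218²) = (-72 - 100) - (3 + 2*3*47524) = -172 - (3 + 285144) = -172 - 1*285147 = -172 - 285147 = -285319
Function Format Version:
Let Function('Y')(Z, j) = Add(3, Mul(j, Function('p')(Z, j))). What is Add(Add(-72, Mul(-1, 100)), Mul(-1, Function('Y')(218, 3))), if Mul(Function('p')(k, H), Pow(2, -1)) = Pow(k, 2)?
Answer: -285319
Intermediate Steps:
Function('p')(k, H) = Mul(2, Pow(k, 2))
Function('Y')(Z, j) = Add(3, Mul(2, j, Pow(Z, 2))) (Function('Y')(Z, j) = Add(3, Mul(j, Mul(2, Pow(Z, 2)))) = Add(3, Mul(2, j, Pow(Z, 2))))
Add(Add(-72, Mul(-1, 100)), Mul(-1, Function('Y')(218, 3))) = Add(Add(-72, Mul(-1, 100)), Mul(-1, Add(3, Mul(2, 3, Pow(218, 2))))) = Add(Add(-72, -100), Mul(-1, Add(3, Mul(2, 3, 47524)))) = Add(-172, Mul(-1, Add(3, 285144))) = Add(-172, Mul(-1, 285147)) = Add(-172, -285147) = -285319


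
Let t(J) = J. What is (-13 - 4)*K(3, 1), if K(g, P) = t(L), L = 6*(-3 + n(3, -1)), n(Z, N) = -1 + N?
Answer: 510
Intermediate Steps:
L = -30 (L = 6*(-3 + (-1 - 1)) = 6*(-3 - 2) = 6*(-5) = -30)
K(g, P) = -30
(-13 - 4)*K(3, 1) = (-13 - 4)*(-30) = -17*(-30) = 510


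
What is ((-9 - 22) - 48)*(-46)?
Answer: 3634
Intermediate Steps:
((-9 - 22) - 48)*(-46) = (-31 - 48)*(-46) = -79*(-46) = 3634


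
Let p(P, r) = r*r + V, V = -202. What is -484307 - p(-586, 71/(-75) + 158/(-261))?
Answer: -20611175496754/42575625 ≈ -4.8411e+5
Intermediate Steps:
p(P, r) = -202 + r² (p(P, r) = r*r - 202 = r² - 202 = -202 + r²)
-484307 - p(-586, 71/(-75) + 158/(-261)) = -484307 - (-202 + (71/(-75) + 158/(-261))²) = -484307 - (-202 + (71*(-1/75) + 158*(-1/261))²) = -484307 - (-202 + (-71/75 - 158/261)²) = -484307 - (-202 + (-10127/6525)²) = -484307 - (-202 + 102556129/42575625) = -484307 - 1*(-8497720121/42575625) = -484307 + 8497720121/42575625 = -20611175496754/42575625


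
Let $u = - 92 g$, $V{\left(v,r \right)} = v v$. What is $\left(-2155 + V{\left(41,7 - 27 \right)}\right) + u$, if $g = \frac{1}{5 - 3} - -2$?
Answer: $-704$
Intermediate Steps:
$V{\left(v,r \right)} = v^{2}$
$g = \frac{5}{2}$ ($g = \frac{1}{2} + 2 = \frac{5}{2} \approx 2.5$)
$u = -230$ ($u = \left(-92\right) \frac{5}{2} = -230$)
$\left(-2155 + V{\left(41,7 - 27 \right)}\right) + u = \left(-2155 + 41^{2}\right) - 230 = \left(-2155 + 1681\right) - 230 = -474 - 230 = -704$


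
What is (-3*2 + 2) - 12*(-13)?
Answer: 152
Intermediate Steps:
(-3*2 + 2) - 12*(-13) = (-6 + 2) + 156 = -4 + 156 = 152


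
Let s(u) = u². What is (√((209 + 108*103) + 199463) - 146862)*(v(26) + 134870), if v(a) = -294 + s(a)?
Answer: -19863379224 + 270504*√52699 ≈ -1.9801e+10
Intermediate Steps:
v(a) = -294 + a²
(√((209 + 108*103) + 199463) - 146862)*(v(26) + 134870) = (√((209 + 108*103) + 199463) - 146862)*((-294 + 26²) + 134870) = (√((209 + 11124) + 199463) - 146862)*((-294 + 676) + 134870) = (√(11333 + 199463) - 146862)*(382 + 134870) = (√210796 - 146862)*135252 = (2*√52699 - 146862)*135252 = (-146862 + 2*√52699)*135252 = -19863379224 + 270504*√52699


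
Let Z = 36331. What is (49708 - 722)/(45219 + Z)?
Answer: 3499/5825 ≈ 0.60069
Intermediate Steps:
(49708 - 722)/(45219 + Z) = (49708 - 722)/(45219 + 36331) = 48986/81550 = 48986*(1/81550) = 3499/5825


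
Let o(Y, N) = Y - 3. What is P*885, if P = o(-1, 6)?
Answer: -3540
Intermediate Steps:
o(Y, N) = -3 + Y
P = -4 (P = -3 - 1 = -4)
P*885 = -4*885 = -3540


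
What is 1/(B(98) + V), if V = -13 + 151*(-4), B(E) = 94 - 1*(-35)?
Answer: -1/488 ≈ -0.0020492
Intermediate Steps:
B(E) = 129 (B(E) = 94 + 35 = 129)
V = -617 (V = -13 - 604 = -617)
1/(B(98) + V) = 1/(129 - 617) = 1/(-488) = -1/488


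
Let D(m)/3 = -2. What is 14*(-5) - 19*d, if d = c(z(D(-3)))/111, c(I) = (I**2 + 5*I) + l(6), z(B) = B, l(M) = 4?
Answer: -7960/111 ≈ -71.712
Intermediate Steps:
D(m) = -6 (D(m) = 3*(-2) = -6)
c(I) = 4 + I**2 + 5*I (c(I) = (I**2 + 5*I) + 4 = 4 + I**2 + 5*I)
d = 10/111 (d = (4 + (-6)**2 + 5*(-6))/111 = (4 + 36 - 30)*(1/111) = 10*(1/111) = 10/111 ≈ 0.090090)
14*(-5) - 19*d = 14*(-5) - 19*10/111 = -70 - 190/111 = -7960/111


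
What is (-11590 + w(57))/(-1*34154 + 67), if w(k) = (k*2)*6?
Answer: 10906/34087 ≈ 0.31995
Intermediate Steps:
w(k) = 12*k (w(k) = (2*k)*6 = 12*k)
(-11590 + w(57))/(-1*34154 + 67) = (-11590 + 12*57)/(-1*34154 + 67) = (-11590 + 684)/(-34154 + 67) = -10906/(-34087) = -10906*(-1/34087) = 10906/34087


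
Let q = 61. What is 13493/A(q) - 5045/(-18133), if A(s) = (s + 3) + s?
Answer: 245299194/2266625 ≈ 108.22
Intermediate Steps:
A(s) = 3 + 2*s (A(s) = (3 + s) + s = 3 + 2*s)
13493/A(q) - 5045/(-18133) = 13493/(3 + 2*61) - 5045/(-18133) = 13493/(3 + 122) - 5045*(-1/18133) = 13493/125 + 5045/18133 = 245299194/2266625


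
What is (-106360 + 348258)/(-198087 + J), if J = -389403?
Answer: -120949/293745 ≈ -0.41175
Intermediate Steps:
(-106360 + 348258)/(-198087 + J) = (-106360 + 348258)/(-198087 - 389403) = 241898/(-587490) = 241898*(-1/587490) = -120949/293745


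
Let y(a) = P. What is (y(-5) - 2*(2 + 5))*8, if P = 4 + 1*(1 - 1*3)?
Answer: -96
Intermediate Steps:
P = 2 (P = 4 + 1*(1 - 3) = 4 + 1*(-2) = 4 - 2 = 2)
y(a) = 2
(y(-5) - 2*(2 + 5))*8 = (2 - 2*(2 + 5))*8 = (2 - 2*7)*8 = (2 - 14)*8 = -12*8 = -96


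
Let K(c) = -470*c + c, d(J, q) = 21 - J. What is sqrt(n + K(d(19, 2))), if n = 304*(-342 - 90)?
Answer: I*sqrt(132266) ≈ 363.68*I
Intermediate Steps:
K(c) = -469*c
n = -131328 (n = 304*(-432) = -131328)
sqrt(n + K(d(19, 2))) = sqrt(-131328 - 469*(21 - 1*19)) = sqrt(-131328 - 469*(21 - 19)) = sqrt(-131328 - 469*2) = sqrt(-131328 - 938) = sqrt(-132266) = I*sqrt(132266)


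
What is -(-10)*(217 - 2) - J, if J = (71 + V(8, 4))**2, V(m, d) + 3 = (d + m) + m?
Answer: -5594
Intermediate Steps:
V(m, d) = -3 + d + 2*m (V(m, d) = -3 + ((d + m) + m) = -3 + (d + 2*m) = -3 + d + 2*m)
J = 7744 (J = (71 + (-3 + 4 + 2*8))**2 = (71 + (-3 + 4 + 16))**2 = (71 + 17)**2 = 88**2 = 7744)
-(-10)*(217 - 2) - J = -(-10)*(217 - 2) - 1*7744 = -(-10)*215 - 7744 = -1*(-2150) - 7744 = 2150 - 7744 = -5594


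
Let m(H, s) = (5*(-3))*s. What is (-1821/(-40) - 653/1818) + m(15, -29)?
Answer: 17458829/36360 ≈ 480.17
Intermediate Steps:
m(H, s) = -15*s
(-1821/(-40) - 653/1818) + m(15, -29) = (-1821/(-40) - 653/1818) - 15*(-29) = (-1821*(-1/40) - 653*1/1818) + 435 = (1821/40 - 653/1818) + 435 = 1642229/36360 + 435 = 17458829/36360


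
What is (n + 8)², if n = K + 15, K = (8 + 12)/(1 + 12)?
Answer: 101761/169 ≈ 602.14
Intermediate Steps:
K = 20/13 ≈ 1.5385
n = 215/13 (n = 20/13 + 15 = 215/13 ≈ 16.538)
(n + 8)² = (215/13 + 8)² = (319/13)² = 101761/169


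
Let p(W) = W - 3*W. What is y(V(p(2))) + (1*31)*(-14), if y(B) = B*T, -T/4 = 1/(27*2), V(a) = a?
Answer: -11710/27 ≈ -433.70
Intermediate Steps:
p(W) = -2*W
T = -2/27 (T = -4/(27*2) = -4/54 = -4*1/54 = -2/27 ≈ -0.074074)
y(B) = -2*B/27 (y(B) = B*(-2/27) = -2*B/27)
y(V(p(2))) + (1*31)*(-14) = -(-4)*2/27 + (1*31)*(-14) = -2/27*(-4) + 31*(-14) = 8/27 - 434 = -11710/27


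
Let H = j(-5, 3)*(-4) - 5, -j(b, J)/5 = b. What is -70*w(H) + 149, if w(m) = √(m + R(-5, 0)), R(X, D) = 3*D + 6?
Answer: 149 - 210*I*√11 ≈ 149.0 - 696.49*I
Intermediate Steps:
R(X, D) = 6 + 3*D
j(b, J) = -5*b
H = -105 (H = -5*(-5)*(-4) - 5 = 25*(-4) - 5 = -100 - 5 = -105)
w(m) = √(6 + m) (w(m) = √(m + (6 + 3*0)) = √(m + (6 + 0)) = √(m + 6) = √(6 + m))
-70*w(H) + 149 = -70*√(6 - 105) + 149 = -210*I*√11 + 149 = 149 - 210*I*√11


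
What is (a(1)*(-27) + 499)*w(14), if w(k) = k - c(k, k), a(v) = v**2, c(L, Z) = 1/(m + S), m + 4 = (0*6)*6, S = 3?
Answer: 7080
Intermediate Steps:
m = -4 (m = -4 + (0*6)*6 = -4 + 0*6 = -4 + 0 = -4)
c(L, Z) = -1 (c(L, Z) = 1/(-4 + 3) = 1/(-1) = -1)
w(k) = 1 + k (w(k) = k - 1*(-1) = k + 1 = 1 + k)
(a(1)*(-27) + 499)*w(14) = (1**2*(-27) + 499)*(1 + 14) = (1*(-27) + 499)*15 = (-27 + 499)*15 = 472*15 = 7080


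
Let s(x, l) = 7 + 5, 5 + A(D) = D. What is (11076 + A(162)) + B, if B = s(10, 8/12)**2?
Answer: 11377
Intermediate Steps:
A(D) = -5 + D
s(x, l) = 12
B = 144 (B = 12**2 = 144)
(11076 + A(162)) + B = (11076 + (-5 + 162)) + 144 = (11076 + 157) + 144 = 11233 + 144 = 11377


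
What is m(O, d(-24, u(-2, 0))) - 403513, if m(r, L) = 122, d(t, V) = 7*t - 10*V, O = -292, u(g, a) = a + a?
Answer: -403391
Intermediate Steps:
u(g, a) = 2*a
d(t, V) = -10*V + 7*t
m(O, d(-24, u(-2, 0))) - 403513 = 122 - 403513 = -403391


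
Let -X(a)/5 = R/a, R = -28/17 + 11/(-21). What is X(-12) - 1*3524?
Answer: -15100691/4284 ≈ -3524.9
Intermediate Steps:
R = -775/357 (R = -28*1/17 + 11*(-1/21) = -28/17 - 11/21 = -775/357 ≈ -2.1709)
X(a) = 3875/(357*a) (X(a) = -(-3875)/(357*a) = 3875/(357*a))
X(-12) - 1*3524 = (3875/357)/(-12) - 1*3524 = (3875/357)*(-1/12) - 3524 = -3875/4284 - 3524 = -15100691/4284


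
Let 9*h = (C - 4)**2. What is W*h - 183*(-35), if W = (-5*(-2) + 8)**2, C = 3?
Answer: 6441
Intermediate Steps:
h = 1/9 (h = (3 - 4)**2/9 = (1/9)*(-1)**2 = (1/9)*1 = 1/9 ≈ 0.11111)
W = 324 (W = (10 + 8)**2 = 18**2 = 324)
W*h - 183*(-35) = 324*(1/9) - 183*(-35) = 36 + 6405 = 6441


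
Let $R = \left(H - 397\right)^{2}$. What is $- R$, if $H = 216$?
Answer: $-32761$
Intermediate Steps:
$R = 32761$ ($R = \left(216 - 397\right)^{2} = \left(-181\right)^{2} = 32761$)
$- R = \left(-1\right) 32761 = -32761$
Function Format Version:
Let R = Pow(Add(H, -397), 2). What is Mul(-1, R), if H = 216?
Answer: -32761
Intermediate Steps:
R = 32761 (R = Pow(Add(216, -397), 2) = Pow(-181, 2) = 32761)
Mul(-1, R) = Mul(-1, 32761) = -32761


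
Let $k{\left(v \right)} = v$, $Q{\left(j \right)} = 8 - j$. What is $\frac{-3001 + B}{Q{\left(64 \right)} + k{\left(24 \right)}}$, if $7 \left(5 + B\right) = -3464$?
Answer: $\frac{12253}{112} \approx 109.4$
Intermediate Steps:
$B = - \frac{3499}{7}$ ($B = -5 + \frac{1}{7} \left(-3464\right) = -5 - \frac{3464}{7} = - \frac{3499}{7} \approx -499.86$)
$\frac{-3001 + B}{Q{\left(64 \right)} + k{\left(24 \right)}} = \frac{-3001 - \frac{3499}{7}}{\left(8 - 64\right) + 24} = - \frac{24506}{7 \left(\left(8 - 64\right) + 24\right)} = - \frac{24506}{7 \left(-56 + 24\right)} = - \frac{24506}{7 \left(-32\right)} = \left(- \frac{24506}{7}\right) \left(- \frac{1}{32}\right) = \frac{12253}{112}$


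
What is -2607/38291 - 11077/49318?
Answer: -50247403/171675958 ≈ -0.29269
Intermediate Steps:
-2607/38291 - 11077/49318 = -2607*1/38291 - 11077*1/49318 = -237/3481 - 11077/49318 = -50247403/171675958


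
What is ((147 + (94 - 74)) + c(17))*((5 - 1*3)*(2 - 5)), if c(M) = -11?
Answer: -936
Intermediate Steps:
((147 + (94 - 74)) + c(17))*((5 - 1*3)*(2 - 5)) = ((147 + (94 - 74)) - 11)*((5 - 1*3)*(2 - 5)) = ((147 + 20) - 11)*((5 - 3)*(-3)) = (167 - 11)*(2*(-3)) = 156*(-6) = -936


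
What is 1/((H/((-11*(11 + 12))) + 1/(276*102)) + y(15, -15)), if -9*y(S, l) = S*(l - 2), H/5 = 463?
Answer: 309672/5940491 ≈ 0.052129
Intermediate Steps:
H = 2315 (H = 5*463 = 2315)
y(S, l) = -S*(-2 + l)/9 (y(S, l) = -S*(l - 2)/9 = -S*(-2 + l)/9)
1/((H/((-11*(11 + 12))) + 1/(276*102)) + y(15, -15)) = 1/((2315/((-11*(11 + 12))) + 1/(276*102)) + (1/9)*15*(2 - 1*(-15))) = 1/((2315/((-11*23)) + (1/276)*(1/102)) + (1/9)*15*(2 + 15)) = 1/((2315/(-253) + 1/28152) + (1/9)*15*17) = 1/((2315*(-1/253) + 1/28152) + 85/3) = 1/((-2315/253 + 1/28152) + 85/3) = 1/(-2833549/309672 + 85/3) = 1/(5940491/309672) = 309672/5940491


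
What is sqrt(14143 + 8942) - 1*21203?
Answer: -21203 + 9*sqrt(285) ≈ -21051.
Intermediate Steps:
sqrt(14143 + 8942) - 1*21203 = sqrt(23085) - 21203 = 9*sqrt(285) - 21203 = -21203 + 9*sqrt(285)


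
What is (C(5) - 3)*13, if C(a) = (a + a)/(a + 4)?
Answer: -221/9 ≈ -24.556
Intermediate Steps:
C(a) = 2*a/(4 + a) (C(a) = (2*a)/(4 + a) = 2*a/(4 + a))
(C(5) - 3)*13 = (2*5/(4 + 5) - 3)*13 = (2*5/9 - 3)*13 = (2*5*(⅑) - 3)*13 = (10/9 - 3)*13 = -17/9*13 = -221/9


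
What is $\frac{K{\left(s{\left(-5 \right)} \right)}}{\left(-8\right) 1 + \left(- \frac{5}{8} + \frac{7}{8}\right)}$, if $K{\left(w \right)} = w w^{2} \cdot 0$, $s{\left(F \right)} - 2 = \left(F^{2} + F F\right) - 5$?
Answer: $0$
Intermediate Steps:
$s{\left(F \right)} = -3 + 2 F^{2}$ ($s{\left(F \right)} = 2 - \left(5 - F^{2} - F F\right) = 2 + \left(\left(F^{2} + F^{2}\right) - 5\right) = 2 + \left(2 F^{2} - 5\right) = 2 + \left(-5 + 2 F^{2}\right) = -3 + 2 F^{2}$)
$K{\left(w \right)} = 0$ ($K{\left(w \right)} = w^{3} \cdot 0 = 0$)
$\frac{K{\left(s{\left(-5 \right)} \right)}}{\left(-8\right) 1 + \left(- \frac{5}{8} + \frac{7}{8}\right)} = \frac{0}{\left(-8\right) 1 + \left(- \frac{5}{8} + \frac{7}{8}\right)} = \frac{0}{-8 + \left(\left(-5\right) \frac{1}{8} + 7 \cdot \frac{1}{8}\right)} = \frac{0}{-8 + \left(- \frac{5}{8} + \frac{7}{8}\right)} = \frac{0}{-8 + \frac{1}{4}} = \frac{0}{- \frac{31}{4}} = 0 \left(- \frac{4}{31}\right) = 0$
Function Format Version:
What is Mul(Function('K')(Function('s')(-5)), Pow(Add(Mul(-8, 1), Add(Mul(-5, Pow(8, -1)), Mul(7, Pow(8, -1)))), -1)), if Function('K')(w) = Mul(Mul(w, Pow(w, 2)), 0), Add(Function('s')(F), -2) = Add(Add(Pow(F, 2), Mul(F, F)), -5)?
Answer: 0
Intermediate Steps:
Function('s')(F) = Add(-3, Mul(2, Pow(F, 2))) (Function('s')(F) = Add(2, Add(Add(Pow(F, 2), Mul(F, F)), -5)) = Add(2, Add(Add(Pow(F, 2), Pow(F, 2)), -5)) = Add(2, Add(Mul(2, Pow(F, 2)), -5)) = Add(2, Add(-5, Mul(2, Pow(F, 2)))) = Add(-3, Mul(2, Pow(F, 2))))
Function('K')(w) = 0 (Function('K')(w) = Mul(Pow(w, 3), 0) = 0)
Mul(Function('K')(Function('s')(-5)), Pow(Add(Mul(-8, 1), Add(Mul(-5, Pow(8, -1)), Mul(7, Pow(8, -1)))), -1)) = Mul(0, Pow(Add(Mul(-8, 1), Add(Mul(-5, Pow(8, -1)), Mul(7, Pow(8, -1)))), -1)) = Mul(0, Pow(Add(-8, Add(Mul(-5, Rational(1, 8)), Mul(7, Rational(1, 8)))), -1)) = Mul(0, Pow(Add(-8, Add(Rational(-5, 8), Rational(7, 8))), -1)) = Mul(0, Pow(Add(-8, Rational(1, 4)), -1)) = Mul(0, Pow(Rational(-31, 4), -1)) = Mul(0, Rational(-4, 31)) = 0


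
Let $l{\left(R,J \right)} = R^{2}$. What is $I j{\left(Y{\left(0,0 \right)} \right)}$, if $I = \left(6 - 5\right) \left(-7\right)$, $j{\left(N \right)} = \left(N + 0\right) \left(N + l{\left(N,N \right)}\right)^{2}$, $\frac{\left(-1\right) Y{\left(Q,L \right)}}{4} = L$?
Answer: $0$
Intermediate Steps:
$Y{\left(Q,L \right)} = - 4 L$
$j{\left(N \right)} = N \left(N + N^{2}\right)^{2}$ ($j{\left(N \right)} = \left(N + 0\right) \left(N + N^{2}\right)^{2} = N \left(N + N^{2}\right)^{2}$)
$I = -7$ ($I = 1 \left(-7\right) = -7$)
$I j{\left(Y{\left(0,0 \right)} \right)} = - 7 \left(\left(-4\right) 0\right)^{3} \left(1 - 0\right)^{2} = - 7 \cdot 0^{3} \left(1 + 0\right)^{2} = - 7 \cdot 0 \cdot 1^{2} = - 7 \cdot 0 \cdot 1 = \left(-7\right) 0 = 0$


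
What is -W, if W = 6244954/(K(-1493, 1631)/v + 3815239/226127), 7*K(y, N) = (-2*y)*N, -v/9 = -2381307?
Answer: -30264922268209237554/81924623183083 ≈ -3.6942e+5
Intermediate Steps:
v = 21431763 (v = -9*(-2381307) = 21431763)
K(y, N) = -2*N*y/7 (K(y, N) = ((-2*y)*N)/7 = (-2*N*y)/7 = -2*N*y/7)
W = 30264922268209237554/81924623183083 (W = 6244954/(-2/7*1631*(-1493)/21431763 + 3815239/226127) = 6244954/(695738*(1/21431763) + 3815239*(1/226127)) = 6244954/(695738/21431763 + 3815239/226127) = 6244954/(81924623183083/4846300271901) = 6244954*(4846300271901/81924623183083) = 30264922268209237554/81924623183083 ≈ 3.6942e+5)
-W = -1*30264922268209237554/81924623183083 = -30264922268209237554/81924623183083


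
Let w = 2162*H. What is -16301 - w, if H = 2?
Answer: -20625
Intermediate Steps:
w = 4324 (w = 2162*2 = 4324)
-16301 - w = -16301 - 1*4324 = -16301 - 4324 = -20625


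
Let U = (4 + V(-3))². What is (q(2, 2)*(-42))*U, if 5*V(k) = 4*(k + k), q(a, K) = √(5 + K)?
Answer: -672*√7/25 ≈ -71.118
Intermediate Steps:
V(k) = 8*k/5 (V(k) = (4*(k + k))/5 = (4*(2*k))/5 = (8*k)/5 = 8*k/5)
U = 16/25 (U = (4 + (8/5)*(-3))² = (4 - 24/5)² = (-⅘)² = 16/25 ≈ 0.64000)
(q(2, 2)*(-42))*U = (√(5 + 2)*(-42))*(16/25) = (√7*(-42))*(16/25) = -42*√7*(16/25) = -672*√7/25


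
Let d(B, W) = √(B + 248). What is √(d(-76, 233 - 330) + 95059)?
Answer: √(95059 + 2*√43) ≈ 308.34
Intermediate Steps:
d(B, W) = √(248 + B)
√(d(-76, 233 - 330) + 95059) = √(√(248 - 76) + 95059) = √(√172 + 95059) = √(2*√43 + 95059) = √(95059 + 2*√43)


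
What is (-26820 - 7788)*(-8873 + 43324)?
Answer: -1192280208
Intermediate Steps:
(-26820 - 7788)*(-8873 + 43324) = -34608*34451 = -1192280208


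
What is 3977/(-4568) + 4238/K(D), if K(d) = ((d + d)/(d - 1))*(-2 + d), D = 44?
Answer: 6388640/131901 ≈ 48.435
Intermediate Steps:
K(d) = 2*d*(-2 + d)/(-1 + d) (K(d) = ((2*d)/(-1 + d))*(-2 + d) = (2*d/(-1 + d))*(-2 + d) = 2*d*(-2 + d)/(-1 + d))
3977/(-4568) + 4238/K(D) = 3977/(-4568) + 4238/((2*44*(-2 + 44)/(-1 + 44))) = 3977*(-1/4568) + 4238/((2*44*42/43)) = -3977/4568 + 4238/((2*44*(1/43)*42)) = -3977/4568 + 4238/(3696/43) = -3977/4568 + 4238*(43/3696) = -3977/4568 + 91117/1848 = 6388640/131901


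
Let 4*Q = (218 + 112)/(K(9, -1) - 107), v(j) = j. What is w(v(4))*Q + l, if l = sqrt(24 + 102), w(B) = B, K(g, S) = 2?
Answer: -22/7 + 3*sqrt(14) ≈ 8.0821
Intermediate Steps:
l = 3*sqrt(14) (l = sqrt(126) = 3*sqrt(14) ≈ 11.225)
Q = -11/14 (Q = ((218 + 112)/(2 - 107))/4 = (330/(-105))/4 = (330*(-1/105))/4 = (1/4)*(-22/7) = -11/14 ≈ -0.78571)
w(v(4))*Q + l = 4*(-11/14) + 3*sqrt(14) = -22/7 + 3*sqrt(14)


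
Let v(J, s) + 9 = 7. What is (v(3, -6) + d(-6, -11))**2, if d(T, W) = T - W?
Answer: 9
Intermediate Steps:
v(J, s) = -2 (v(J, s) = -9 + 7 = -2)
(v(3, -6) + d(-6, -11))**2 = (-2 + (-6 - 1*(-11)))**2 = (-2 + (-6 + 11))**2 = (-2 + 5)**2 = 3**2 = 9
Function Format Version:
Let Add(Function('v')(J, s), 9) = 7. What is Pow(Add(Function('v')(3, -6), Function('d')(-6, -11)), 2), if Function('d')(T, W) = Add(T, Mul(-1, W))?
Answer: 9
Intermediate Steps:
Function('v')(J, s) = -2 (Function('v')(J, s) = Add(-9, 7) = -2)
Pow(Add(Function('v')(3, -6), Function('d')(-6, -11)), 2) = Pow(Add(-2, Add(-6, Mul(-1, -11))), 2) = Pow(Add(-2, Add(-6, 11)), 2) = Pow(Add(-2, 5), 2) = Pow(3, 2) = 9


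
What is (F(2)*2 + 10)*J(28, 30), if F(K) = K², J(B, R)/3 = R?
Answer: 1620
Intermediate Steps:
J(B, R) = 3*R
(F(2)*2 + 10)*J(28, 30) = (2²*2 + 10)*(3*30) = (4*2 + 10)*90 = (8 + 10)*90 = 18*90 = 1620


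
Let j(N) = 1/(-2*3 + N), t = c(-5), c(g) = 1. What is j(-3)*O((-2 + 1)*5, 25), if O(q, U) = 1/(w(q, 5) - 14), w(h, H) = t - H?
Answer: 1/162 ≈ 0.0061728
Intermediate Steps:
t = 1
w(h, H) = 1 - H
O(q, U) = -1/18 (O(q, U) = 1/((1 - 1*5) - 14) = 1/((1 - 5) - 14) = 1/(-4 - 14) = 1/(-18) = -1/18)
j(N) = 1/(-6 + N)
j(-3)*O((-2 + 1)*5, 25) = -1/18/(-6 - 3) = -1/18/(-9) = -⅑*(-1/18) = 1/162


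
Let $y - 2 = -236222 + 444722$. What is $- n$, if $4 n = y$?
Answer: $- \frac{104251}{2} \approx -52126.0$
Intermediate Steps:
$y = 208502$ ($y = 2 + \left(-236222 + 444722\right) = 2 + 208500 = 208502$)
$n = \frac{104251}{2}$ ($n = \frac{1}{4} \cdot 208502 = \frac{104251}{2} \approx 52126.0$)
$- n = \left(-1\right) \frac{104251}{2} = - \frac{104251}{2}$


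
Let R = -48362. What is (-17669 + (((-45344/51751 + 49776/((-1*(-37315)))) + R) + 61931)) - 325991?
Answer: -37496121856647/113593445 ≈ -3.3009e+5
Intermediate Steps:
(-17669 + (((-45344/51751 + 49776/((-1*(-37315)))) + R) + 61931)) - 325991 = (-17669 + (((-45344/51751 + 49776/((-1*(-37315)))) - 48362) + 61931)) - 325991 = (-17669 + (((-45344*1/51751 + 49776/37315) - 48362) + 61931)) - 325991 = (-17669 + (((-45344/51751 + 49776*(1/37315)) - 48362) + 61931)) - 325991 = (-17669 + (((-45344/51751 + 2928/2195) - 48362) + 61931)) - 325991 = (-17669 + ((51996848/113593445 - 48362) + 61931)) - 325991 = (-17669 + (-5493554190242/113593445 + 61931)) - 325991 = (-17669 + 1541401452053/113593445) - 325991 = -465681127652/113593445 - 325991 = -37496121856647/113593445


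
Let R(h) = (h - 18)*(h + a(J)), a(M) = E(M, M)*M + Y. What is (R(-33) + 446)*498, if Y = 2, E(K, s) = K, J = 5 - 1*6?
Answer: 984048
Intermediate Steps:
J = -1 (J = 5 - 6 = -1)
a(M) = 2 + M**2 (a(M) = M*M + 2 = M**2 + 2 = 2 + M**2)
R(h) = (-18 + h)*(3 + h) (R(h) = (h - 18)*(h + (2 + (-1)**2)) = (-18 + h)*(h + (2 + 1)) = (-18 + h)*(h + 3) = (-18 + h)*(3 + h))
(R(-33) + 446)*498 = ((-54 + (-33)**2 - 15*(-33)) + 446)*498 = ((-54 + 1089 + 495) + 446)*498 = (1530 + 446)*498 = 1976*498 = 984048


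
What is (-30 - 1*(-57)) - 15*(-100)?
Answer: 1527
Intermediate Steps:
(-30 - 1*(-57)) - 15*(-100) = (-30 + 57) + 1500 = 27 + 1500 = 1527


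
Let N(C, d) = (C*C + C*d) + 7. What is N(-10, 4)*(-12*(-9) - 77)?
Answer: 2077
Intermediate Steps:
N(C, d) = 7 + C² + C*d (N(C, d) = (C² + C*d) + 7 = 7 + C² + C*d)
N(-10, 4)*(-12*(-9) - 77) = (7 + (-10)² - 10*4)*(-12*(-9) - 77) = (7 + 100 - 40)*(108 - 77) = 67*31 = 2077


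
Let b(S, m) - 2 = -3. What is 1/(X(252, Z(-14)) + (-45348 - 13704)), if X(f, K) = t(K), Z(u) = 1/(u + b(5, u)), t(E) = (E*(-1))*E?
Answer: -225/13286701 ≈ -1.6934e-5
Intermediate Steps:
b(S, m) = -1 (b(S, m) = 2 - 3 = -1)
t(E) = -E² (t(E) = (-E)*E = -E²)
Z(u) = 1/(-1 + u) (Z(u) = 1/(u - 1) = 1/(-1 + u))
X(f, K) = -K²
1/(X(252, Z(-14)) + (-45348 - 13704)) = 1/(-(1/(-1 - 14))² + (-45348 - 13704)) = 1/(-(1/(-15))² - 59052) = 1/(-(-1/15)² - 59052) = 1/(-1*1/225 - 59052) = 1/(-1/225 - 59052) = 1/(-13286701/225) = -225/13286701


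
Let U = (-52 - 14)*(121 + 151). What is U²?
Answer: 322274304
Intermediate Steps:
U = -17952 (U = -66*272 = -17952)
U² = (-17952)² = 322274304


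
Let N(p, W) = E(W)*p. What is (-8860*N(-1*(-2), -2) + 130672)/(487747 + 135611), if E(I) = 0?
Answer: 65336/311679 ≈ 0.20963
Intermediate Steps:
N(p, W) = 0 (N(p, W) = 0*p = 0)
(-8860*N(-1*(-2), -2) + 130672)/(487747 + 135611) = (-8860*0 + 130672)/(487747 + 135611) = (0 + 130672)/623358 = 130672*(1/623358) = 65336/311679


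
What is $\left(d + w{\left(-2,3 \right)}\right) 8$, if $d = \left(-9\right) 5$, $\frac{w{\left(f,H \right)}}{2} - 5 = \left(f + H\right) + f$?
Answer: $-296$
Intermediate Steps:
$w{\left(f,H \right)} = 10 + 2 H + 4 f$ ($w{\left(f,H \right)} = 10 + 2 \left(\left(f + H\right) + f\right) = 10 + 2 \left(\left(H + f\right) + f\right) = 10 + 2 \left(H + 2 f\right) = 10 + \left(2 H + 4 f\right) = 10 + 2 H + 4 f$)
$d = -45$
$\left(d + w{\left(-2,3 \right)}\right) 8 = \left(-45 + \left(10 + 2 \cdot 3 + 4 \left(-2\right)\right)\right) 8 = \left(-45 + \left(10 + 6 - 8\right)\right) 8 = \left(-45 + 8\right) 8 = \left(-37\right) 8 = -296$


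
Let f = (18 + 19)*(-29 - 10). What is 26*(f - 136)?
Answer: -41054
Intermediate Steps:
f = -1443 (f = 37*(-39) = -1443)
26*(f - 136) = 26*(-1443 - 136) = 26*(-1579) = -41054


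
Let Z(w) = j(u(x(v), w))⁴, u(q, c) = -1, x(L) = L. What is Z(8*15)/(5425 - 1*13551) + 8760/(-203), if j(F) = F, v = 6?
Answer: -71183963/1649578 ≈ -43.153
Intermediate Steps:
Z(w) = 1 (Z(w) = (-1)⁴ = 1)
Z(8*15)/(5425 - 1*13551) + 8760/(-203) = 1/(5425 - 1*13551) + 8760/(-203) = 1/(5425 - 13551) + 8760*(-1/203) = 1/(-8126) - 8760/203 = 1*(-1/8126) - 8760/203 = -1/8126 - 8760/203 = -71183963/1649578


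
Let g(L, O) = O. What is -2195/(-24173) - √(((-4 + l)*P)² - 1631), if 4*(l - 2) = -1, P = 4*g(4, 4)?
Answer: 2195/24173 - I*√335 ≈ 0.090804 - 18.303*I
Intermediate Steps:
P = 16 (P = 4*4 = 16)
l = 7/4 (l = 2 + (¼)*(-1) = 2 - ¼ = 7/4 ≈ 1.7500)
-2195/(-24173) - √(((-4 + l)*P)² - 1631) = -2195/(-24173) - √(((-4 + 7/4)*16)² - 1631) = -2195*(-1/24173) - √((-9/4*16)² - 1631) = 2195/24173 - √((-36)² - 1631) = 2195/24173 - √(1296 - 1631) = 2195/24173 - √(-335) = 2195/24173 - I*√335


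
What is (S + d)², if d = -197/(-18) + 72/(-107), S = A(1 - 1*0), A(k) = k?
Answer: 471280681/3709476 ≈ 127.05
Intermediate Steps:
S = 1 (S = 1 - 1*0 = 1 + 0 = 1)
d = 19783/1926 (d = -197*(-1/18) + 72*(-1/107) = 197/18 - 72/107 = 19783/1926 ≈ 10.272)
(S + d)² = (1 + 19783/1926)² = (21709/1926)² = 471280681/3709476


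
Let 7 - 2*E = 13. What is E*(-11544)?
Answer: 34632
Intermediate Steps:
E = -3 (E = 7/2 - ½*13 = 7/2 - 13/2 = -3)
E*(-11544) = -3*(-11544) = 34632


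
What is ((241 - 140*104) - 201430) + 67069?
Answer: -148680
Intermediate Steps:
((241 - 140*104) - 201430) + 67069 = ((241 - 14560) - 201430) + 67069 = (-14319 - 201430) + 67069 = -215749 + 67069 = -148680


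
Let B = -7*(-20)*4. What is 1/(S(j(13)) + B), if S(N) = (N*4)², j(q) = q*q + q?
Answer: 1/530544 ≈ 1.8849e-6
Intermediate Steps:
j(q) = q + q² (j(q) = q² + q = q + q²)
B = 560 (B = 140*4 = 560)
S(N) = 16*N² (S(N) = (4*N)² = 16*N²)
1/(S(j(13)) + B) = 1/(16*(13*(1 + 13))² + 560) = 1/(16*(13*14)² + 560) = 1/(16*182² + 560) = 1/(16*33124 + 560) = 1/(529984 + 560) = 1/530544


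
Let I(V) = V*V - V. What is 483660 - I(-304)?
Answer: 390940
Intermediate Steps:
I(V) = V² - V
483660 - I(-304) = 483660 - (-304)*(-1 - 304) = 483660 - (-304)*(-305) = 483660 - 1*92720 = 483660 - 92720 = 390940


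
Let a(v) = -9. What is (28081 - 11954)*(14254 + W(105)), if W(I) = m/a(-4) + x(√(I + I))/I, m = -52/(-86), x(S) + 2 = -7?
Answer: 3113613425593/13545 ≈ 2.2987e+8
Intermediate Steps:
x(S) = -9 (x(S) = -2 - 7 = -9)
m = 26/43 (m = -52*(-1/86) = 26/43 ≈ 0.60465)
W(I) = -26/387 - 9/I (W(I) = (26/43)/(-9) - 9/I = (26/43)*(-⅑) - 9/I = -26/387 - 9/I)
(28081 - 11954)*(14254 + W(105)) = (28081 - 11954)*(14254 + (-26/387 - 9/105)) = 16127*(14254 + (-26/387 - 9*1/105)) = 16127*(14254 + (-26/387 - 3/35)) = 16127*(14254 - 2071/13545) = 16127*(193068359/13545) = 3113613425593/13545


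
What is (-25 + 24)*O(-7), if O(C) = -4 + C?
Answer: 11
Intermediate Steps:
(-25 + 24)*O(-7) = (-25 + 24)*(-4 - 7) = -1*(-11) = 11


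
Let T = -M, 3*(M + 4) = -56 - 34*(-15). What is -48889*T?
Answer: 21608938/3 ≈ 7.2030e+6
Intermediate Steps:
M = 442/3 (M = -4 + (-56 - 34*(-15))/3 = -4 + (-56 + 510)/3 = -4 + (⅓)*454 = -4 + 454/3 = 442/3 ≈ 147.33)
T = -442/3 (T = -1*442/3 = -442/3 ≈ -147.33)
-48889*T = -48889/(1/(-442/3)) = -48889/(-3/442) = -48889*(-442/3) = 21608938/3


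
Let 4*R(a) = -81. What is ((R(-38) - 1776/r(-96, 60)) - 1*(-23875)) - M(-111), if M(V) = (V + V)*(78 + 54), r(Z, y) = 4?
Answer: 210859/4 ≈ 52715.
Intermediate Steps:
R(a) = -81/4 (R(a) = (¼)*(-81) = -81/4)
M(V) = 264*V (M(V) = (2*V)*132 = 264*V)
((R(-38) - 1776/r(-96, 60)) - 1*(-23875)) - M(-111) = ((-81/4 - 1776/4) - 1*(-23875)) - 264*(-111) = ((-81/4 - 1776*¼) + 23875) - 1*(-29304) = ((-81/4 - 444) + 23875) + 29304 = (-1857/4 + 23875) + 29304 = 93643/4 + 29304 = 210859/4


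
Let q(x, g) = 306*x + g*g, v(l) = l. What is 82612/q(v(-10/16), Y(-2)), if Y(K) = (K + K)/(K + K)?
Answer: -330448/761 ≈ -434.23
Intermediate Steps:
Y(K) = 1 (Y(K) = (2*K)/((2*K)) = (2*K)*(1/(2*K)) = 1)
q(x, g) = g**2 + 306*x (q(x, g) = 306*x + g**2 = g**2 + 306*x)
82612/q(v(-10/16), Y(-2)) = 82612/(1**2 + 306*(-10/16)) = 82612/(1 + 306*(-10*1/16)) = 82612/(1 + 306*(-5/8)) = 82612/(1 - 765/4) = 82612/(-761/4) = 82612*(-4/761) = -330448/761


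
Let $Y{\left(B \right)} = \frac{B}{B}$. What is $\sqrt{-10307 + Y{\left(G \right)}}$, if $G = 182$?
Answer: $i \sqrt{10306} \approx 101.52 i$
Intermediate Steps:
$Y{\left(B \right)} = 1$
$\sqrt{-10307 + Y{\left(G \right)}} = \sqrt{-10307 + 1} = \sqrt{-10306} = i \sqrt{10306}$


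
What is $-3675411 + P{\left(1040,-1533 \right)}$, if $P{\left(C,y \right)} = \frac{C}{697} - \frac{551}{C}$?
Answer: $- \frac{2664231228127}{724880} \approx -3.6754 \cdot 10^{6}$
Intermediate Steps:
$P{\left(C,y \right)} = - \frac{551}{C} + \frac{C}{697}$ ($P{\left(C,y \right)} = C \frac{1}{697} - \frac{551}{C} = \frac{C}{697} - \frac{551}{C} = - \frac{551}{C} + \frac{C}{697}$)
$-3675411 + P{\left(1040,-1533 \right)} = -3675411 + \left(- \frac{551}{1040} + \frac{1}{697} \cdot 1040\right) = -3675411 + \left(\left(-551\right) \frac{1}{1040} + \frac{1040}{697}\right) = -3675411 + \left(- \frac{551}{1040} + \frac{1040}{697}\right) = -3675411 + \frac{697553}{724880} = - \frac{2664231228127}{724880}$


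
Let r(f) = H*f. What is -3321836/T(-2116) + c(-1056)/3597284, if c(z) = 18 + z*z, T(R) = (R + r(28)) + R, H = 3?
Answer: 1494276644027/1865191754 ≈ 801.14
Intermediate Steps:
r(f) = 3*f
T(R) = 84 + 2*R (T(R) = (R + 3*28) + R = (R + 84) + R = (84 + R) + R = 84 + 2*R)
c(z) = 18 + z²
-3321836/T(-2116) + c(-1056)/3597284 = -3321836/(84 + 2*(-2116)) + (18 + (-1056)²)/3597284 = -3321836/(84 - 4232) + (18 + 1115136)*(1/3597284) = -3321836/(-4148) + 1115154*(1/3597284) = -3321836*(-1/4148) + 557577/1798642 = 830459/1037 + 557577/1798642 = 1494276644027/1865191754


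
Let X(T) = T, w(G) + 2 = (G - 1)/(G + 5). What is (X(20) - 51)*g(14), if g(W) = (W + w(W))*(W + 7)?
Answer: -156891/19 ≈ -8257.4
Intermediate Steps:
w(G) = -2 + (-1 + G)/(5 + G) (w(G) = -2 + (G - 1)/(G + 5) = -2 + (-1 + G)/(5 + G))
g(W) = (7 + W)*(W + (-11 - W)/(5 + W)) (g(W) = (W + (-11 - W)/(5 + W))*(W + 7) = (W + (-11 - W)/(5 + W))*(7 + W) = (7 + W)*(W + (-11 - W)/(5 + W)))
(X(20) - 51)*g(14) = (20 - 51)*((-77 + 14³ + 11*14² + 17*14)/(5 + 14)) = -31*(-77 + 2744 + 11*196 + 238)/19 = -31*(-77 + 2744 + 2156 + 238)/19 = -31*5061/19 = -156891/19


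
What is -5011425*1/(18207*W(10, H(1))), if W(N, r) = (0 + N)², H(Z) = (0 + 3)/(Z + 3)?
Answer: -22273/8092 ≈ -2.7525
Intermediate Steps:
H(Z) = 3/(3 + Z)
W(N, r) = N²
-5011425*1/(18207*W(10, H(1))) = -5011425/(-153*10²*(-119)) = -5011425/(-153*100*(-119)) = -5011425/((-15300*(-119))) = -5011425/1820700 = -5011425*1/1820700 = -22273/8092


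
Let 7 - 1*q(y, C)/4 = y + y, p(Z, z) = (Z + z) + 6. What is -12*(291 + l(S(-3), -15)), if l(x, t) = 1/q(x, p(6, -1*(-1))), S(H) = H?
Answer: -45399/13 ≈ -3492.2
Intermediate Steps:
p(Z, z) = 6 + Z + z
q(y, C) = 28 - 8*y (q(y, C) = 28 - 4*(y + y) = 28 - 8*y)
l(x, t) = 1/(28 - 8*x)
-12*(291 + l(S(-3), -15)) = -12*(291 - 1/(-28 + 8*(-3))) = -12*(291 - 1/(-28 - 24)) = -12*(291 - 1/(-52)) = -12*(291 - 1*(-1/52)) = -12*(291 + 1/52) = -12*15133/52 = -45399/13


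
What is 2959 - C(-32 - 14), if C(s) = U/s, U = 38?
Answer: 68076/23 ≈ 2959.8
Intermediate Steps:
C(s) = 38/s
2959 - C(-32 - 14) = 2959 - 38/(-32 - 14) = 2959 - 38/(-46) = 2959 - 38*(-1)/46 = 2959 - 1*(-19/23) = 2959 + 19/23 = 68076/23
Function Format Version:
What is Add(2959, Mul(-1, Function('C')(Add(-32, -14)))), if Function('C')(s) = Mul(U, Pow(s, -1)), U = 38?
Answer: Rational(68076, 23) ≈ 2959.8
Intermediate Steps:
Function('C')(s) = Mul(38, Pow(s, -1))
Add(2959, Mul(-1, Function('C')(Add(-32, -14)))) = Add(2959, Mul(-1, Mul(38, Pow(Add(-32, -14), -1)))) = Add(2959, Mul(-1, Mul(38, Pow(-46, -1)))) = Add(2959, Mul(-1, Mul(38, Rational(-1, 46)))) = Add(2959, Mul(-1, Rational(-19, 23))) = Add(2959, Rational(19, 23)) = Rational(68076, 23)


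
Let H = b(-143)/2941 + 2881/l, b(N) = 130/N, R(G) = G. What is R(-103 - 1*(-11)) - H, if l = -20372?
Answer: -5503601243/59914052 ≈ -91.858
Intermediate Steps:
H = -8491541/59914052 (H = (130/(-143))/2941 + 2881/(-20372) = (130*(-1/143))*(1/2941) + 2881*(-1/20372) = -10/11*1/2941 - 2881/20372 = -10/32351 - 2881/20372 = -8491541/59914052 ≈ -0.14173)
R(-103 - 1*(-11)) - H = (-103 - 1*(-11)) - 1*(-8491541/59914052) = (-103 + 11) + 8491541/59914052 = -92 + 8491541/59914052 = -5503601243/59914052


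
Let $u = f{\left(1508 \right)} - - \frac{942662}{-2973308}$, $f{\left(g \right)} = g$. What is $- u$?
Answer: $- \frac{2241402901}{1486654} \approx -1507.7$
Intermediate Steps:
$u = \frac{2241402901}{1486654}$ ($u = 1508 - - \frac{942662}{-2973308} = 1508 - \left(-942662\right) \left(- \frac{1}{2973308}\right) = 1508 - \frac{471331}{1486654} = \frac{2241402901}{1486654} \approx 1507.7$)
$- u = \left(-1\right) \frac{2241402901}{1486654} = - \frac{2241402901}{1486654}$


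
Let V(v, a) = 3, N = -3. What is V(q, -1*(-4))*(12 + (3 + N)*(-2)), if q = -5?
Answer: 36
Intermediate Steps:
V(q, -1*(-4))*(12 + (3 + N)*(-2)) = 3*(12 + (3 - 3)*(-2)) = 3*(12 + 0*(-2)) = 3*(12 + 0) = 3*12 = 36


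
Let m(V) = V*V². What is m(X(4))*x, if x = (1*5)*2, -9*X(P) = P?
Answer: -640/729 ≈ -0.87791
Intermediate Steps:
X(P) = -P/9
m(V) = V³
x = 10 (x = 5*2 = 10)
m(X(4))*x = (-⅑*4)³*10 = (-4/9)³*10 = -64/729*10 = -640/729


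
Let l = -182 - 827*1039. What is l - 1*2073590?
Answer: -2933025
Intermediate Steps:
l = -859435 (l = -182 - 859253 = -859435)
l - 1*2073590 = -859435 - 1*2073590 = -859435 - 2073590 = -2933025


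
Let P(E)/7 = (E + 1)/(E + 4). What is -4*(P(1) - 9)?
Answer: 124/5 ≈ 24.800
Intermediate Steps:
P(E) = 7*(1 + E)/(4 + E) (P(E) = 7*((E + 1)/(E + 4)) = 7*((1 + E)/(4 + E)) = 7*(1 + E)/(4 + E))
-4*(P(1) - 9) = -4*(7*(1 + 1)/(4 + 1) - 9) = -4*(7*2/5 - 9) = -4*(7*(1/5)*2 - 9) = -4*(14/5 - 9) = -4*(-31/5) = 124/5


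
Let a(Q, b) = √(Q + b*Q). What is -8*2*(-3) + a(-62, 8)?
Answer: 48 + 3*I*√62 ≈ 48.0 + 23.622*I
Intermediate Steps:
a(Q, b) = √(Q + Q*b)
-8*2*(-3) + a(-62, 8) = -8*2*(-3) + √(-62*(1 + 8)) = -16*(-3) + √(-62*9) = 48 + √(-558) = 48 + 3*I*√62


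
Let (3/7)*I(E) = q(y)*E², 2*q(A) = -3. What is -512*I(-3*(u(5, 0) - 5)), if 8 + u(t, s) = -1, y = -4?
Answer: 3161088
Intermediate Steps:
q(A) = -3/2 (q(A) = (½)*(-3) = -3/2)
u(t, s) = -9 (u(t, s) = -8 - 1 = -9)
I(E) = -7*E²/2 (I(E) = 7*(-3*E²/2)/3 = -7*E²/2)
-512*I(-3*(u(5, 0) - 5)) = -(-1792)*(-3*(-9 - 5))² = -(-1792)*(-3*(-14))² = -(-1792)*42² = -(-1792)*1764 = -512*(-6174) = 3161088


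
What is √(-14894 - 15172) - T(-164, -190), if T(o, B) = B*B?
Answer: -36100 + I*√30066 ≈ -36100.0 + 173.4*I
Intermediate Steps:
T(o, B) = B²
√(-14894 - 15172) - T(-164, -190) = √(-14894 - 15172) - 1*(-190)² = √(-30066) - 1*36100 = I*√30066 - 36100 = -36100 + I*√30066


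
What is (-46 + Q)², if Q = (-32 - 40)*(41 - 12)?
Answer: 4553956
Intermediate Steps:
Q = -2088 (Q = -72*29 = -2088)
(-46 + Q)² = (-46 - 2088)² = (-2134)² = 4553956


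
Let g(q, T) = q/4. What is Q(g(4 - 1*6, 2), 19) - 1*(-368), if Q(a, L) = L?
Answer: 387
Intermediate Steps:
g(q, T) = q/4 (g(q, T) = q*(¼) = q/4)
Q(g(4 - 1*6, 2), 19) - 1*(-368) = 19 - 1*(-368) = 19 + 368 = 387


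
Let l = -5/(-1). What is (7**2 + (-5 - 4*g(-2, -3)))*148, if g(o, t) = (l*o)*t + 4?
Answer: -13616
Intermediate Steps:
l = 5 (l = -5*(-1) = 5)
g(o, t) = 4 + 5*o*t (g(o, t) = (5*o)*t + 4 = 5*o*t + 4 = 4 + 5*o*t)
(7**2 + (-5 - 4*g(-2, -3)))*148 = (7**2 + (-5 - 4*(4 + 5*(-2)*(-3))))*148 = (49 + (-5 - 4*(4 + 30)))*148 = (49 + (-5 - 4*34))*148 = (49 + (-5 - 136))*148 = (49 - 141)*148 = -92*148 = -13616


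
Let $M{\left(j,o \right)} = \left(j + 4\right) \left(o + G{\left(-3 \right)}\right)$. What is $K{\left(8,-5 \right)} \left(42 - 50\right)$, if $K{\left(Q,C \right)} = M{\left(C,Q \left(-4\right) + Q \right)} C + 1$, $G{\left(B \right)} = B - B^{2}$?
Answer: $1432$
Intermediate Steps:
$M{\left(j,o \right)} = \left(-12 + o\right) \left(4 + j\right)$ ($M{\left(j,o \right)} = \left(j + 4\right) \left(o - 3 \left(1 - -3\right)\right) = \left(4 + j\right) \left(o - 3 \left(1 + 3\right)\right) = \left(4 + j\right) \left(o - 12\right) = \left(4 + j\right) \left(-12 + o\right) = \left(-12 + o\right) \left(4 + j\right)$)
$K{\left(Q,C \right)} = 1 + C \left(-48 - 12 C - 12 Q - 3 C Q\right)$ ($K{\left(Q,C \right)} = \left(-48 - 12 C + 4 \left(Q \left(-4\right) + Q\right) + C \left(Q \left(-4\right) + Q\right)\right) C + 1 = \left(-48 - 12 C + 4 \left(- 4 Q + Q\right) + C \left(- 4 Q + Q\right)\right) C + 1 = \left(-48 - 12 C + 4 \left(- 3 Q\right) + C \left(- 3 Q\right)\right) C + 1 = \left(-48 - 12 C - 12 Q - 3 C Q\right) C + 1 = C \left(-48 - 12 C - 12 Q - 3 C Q\right) + 1 = 1 + C \left(-48 - 12 C - 12 Q - 3 C Q\right)$)
$K{\left(8,-5 \right)} \left(42 - 50\right) = \left(1 - - 15 \left(16 + 4 \left(-5\right) + 4 \cdot 8 - 40\right)\right) \left(42 - 50\right) = \left(1 - - 15 \left(16 - 20 + 32 - 40\right)\right) \left(-8\right) = \left(1 - \left(-15\right) \left(-12\right)\right) \left(-8\right) = \left(1 - 180\right) \left(-8\right) = \left(-179\right) \left(-8\right) = 1432$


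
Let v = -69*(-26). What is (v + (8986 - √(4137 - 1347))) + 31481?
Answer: 42261 - 3*√310 ≈ 42208.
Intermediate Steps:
v = 1794
(v + (8986 - √(4137 - 1347))) + 31481 = (1794 + (8986 - √(4137 - 1347))) + 31481 = (1794 + (8986 - √2790)) + 31481 = (1794 + (8986 - 3*√310)) + 31481 = (10780 - 3*√310) + 31481 = 42261 - 3*√310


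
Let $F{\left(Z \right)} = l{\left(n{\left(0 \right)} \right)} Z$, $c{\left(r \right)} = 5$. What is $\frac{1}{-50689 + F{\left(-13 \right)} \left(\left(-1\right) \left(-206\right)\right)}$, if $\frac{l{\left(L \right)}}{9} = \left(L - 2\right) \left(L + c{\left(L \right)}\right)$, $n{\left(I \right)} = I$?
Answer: $\frac{1}{190331} \approx 5.254 \cdot 10^{-6}$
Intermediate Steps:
$l{\left(L \right)} = 9 \left(-2 + L\right) \left(5 + L\right)$ ($l{\left(L \right)} = 9 \left(L - 2\right) \left(L + 5\right) = 9 \left(-2 + L\right) \left(5 + L\right)$)
$F{\left(Z \right)} = - 90 Z$ ($F{\left(Z \right)} = \left(-90 + 9 \cdot 0^{2} + 27 \cdot 0\right) Z = \left(-90 + 9 \cdot 0 + 0\right) Z = \left(-90 + 0 + 0\right) Z = - 90 Z$)
$\frac{1}{-50689 + F{\left(-13 \right)} \left(\left(-1\right) \left(-206\right)\right)} = \frac{1}{-50689 + \left(-90\right) \left(-13\right) \left(\left(-1\right) \left(-206\right)\right)} = \frac{1}{-50689 + 1170 \cdot 206} = \frac{1}{-50689 + 241020} = \frac{1}{190331}$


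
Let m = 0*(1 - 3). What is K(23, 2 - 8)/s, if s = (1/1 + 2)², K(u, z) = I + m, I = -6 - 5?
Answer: -11/9 ≈ -1.2222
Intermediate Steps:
I = -11
m = 0 (m = 0*(-2) = 0)
K(u, z) = -11 (K(u, z) = -11 + 0 = -11)
s = 9 (s = (1 + 2)² = 3² = 9)
K(23, 2 - 8)/s = -11/9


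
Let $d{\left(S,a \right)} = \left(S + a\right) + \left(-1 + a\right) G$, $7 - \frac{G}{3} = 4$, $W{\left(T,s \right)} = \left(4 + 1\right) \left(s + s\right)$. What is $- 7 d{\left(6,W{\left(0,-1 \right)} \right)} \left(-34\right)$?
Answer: $-24514$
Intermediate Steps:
$W{\left(T,s \right)} = 10 s$ ($W{\left(T,s \right)} = 5 \cdot 2 s = 10 s$)
$G = 9$ ($G = 21 - 12 = 9$)
$d{\left(S,a \right)} = -9 + S + 10 a$ ($d{\left(S,a \right)} = \left(S + a\right) + \left(-1 + a\right) 9 = \left(S + a\right) + \left(-9 + 9 a\right) = -9 + S + 10 a$)
$- 7 d{\left(6,W{\left(0,-1 \right)} \right)} \left(-34\right) = - 7 \left(-9 + 6 + 10 \cdot 10 \left(-1\right)\right) \left(-34\right) = - 7 \left(-9 + 6 + 10 \left(-10\right)\right) \left(-34\right) = - 7 \left(-9 + 6 - 100\right) \left(-34\right) = \left(-7\right) \left(-103\right) \left(-34\right) = 721 \left(-34\right) = -24514$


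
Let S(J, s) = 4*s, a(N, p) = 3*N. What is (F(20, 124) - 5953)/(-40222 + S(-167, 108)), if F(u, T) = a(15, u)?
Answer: 2954/19895 ≈ 0.14848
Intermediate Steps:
F(u, T) = 45 (F(u, T) = 3*15 = 45)
(F(20, 124) - 5953)/(-40222 + S(-167, 108)) = (45 - 5953)/(-40222 + 4*108) = -5908/(-40222 + 432) = -5908/(-39790) = -5908*(-1/39790) = 2954/19895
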